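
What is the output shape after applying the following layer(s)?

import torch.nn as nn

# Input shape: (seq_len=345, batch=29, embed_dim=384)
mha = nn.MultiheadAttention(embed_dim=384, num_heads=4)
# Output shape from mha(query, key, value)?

Input shape: (345, 29, 384)
Output shape: (345, 29, 384)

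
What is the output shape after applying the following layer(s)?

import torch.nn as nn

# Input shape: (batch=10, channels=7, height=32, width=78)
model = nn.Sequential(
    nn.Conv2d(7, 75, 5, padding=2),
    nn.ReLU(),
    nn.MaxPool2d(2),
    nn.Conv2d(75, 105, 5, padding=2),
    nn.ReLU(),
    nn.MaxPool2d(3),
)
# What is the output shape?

Input shape: (10, 7, 32, 78)
  -> after first Conv2d: (10, 75, 32, 78)
  -> after first MaxPool2d: (10, 75, 16, 39)
  -> after second Conv2d: (10, 105, 16, 39)
Output shape: (10, 105, 5, 13)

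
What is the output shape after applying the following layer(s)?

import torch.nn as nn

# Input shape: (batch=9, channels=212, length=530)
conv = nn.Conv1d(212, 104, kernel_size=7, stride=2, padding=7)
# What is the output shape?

Input shape: (9, 212, 530)
Output shape: (9, 104, 269)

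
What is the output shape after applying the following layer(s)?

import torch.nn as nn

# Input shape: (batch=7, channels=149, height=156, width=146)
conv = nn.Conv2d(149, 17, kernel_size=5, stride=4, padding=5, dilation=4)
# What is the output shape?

Input shape: (7, 149, 156, 146)
Output shape: (7, 17, 38, 35)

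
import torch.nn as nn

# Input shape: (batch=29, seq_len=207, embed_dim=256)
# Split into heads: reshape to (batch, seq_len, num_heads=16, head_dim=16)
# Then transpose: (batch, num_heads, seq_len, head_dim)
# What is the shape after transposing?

Input shape: (29, 207, 256)
  -> after reshape: (29, 207, 16, 16)
Output shape: (29, 16, 207, 16)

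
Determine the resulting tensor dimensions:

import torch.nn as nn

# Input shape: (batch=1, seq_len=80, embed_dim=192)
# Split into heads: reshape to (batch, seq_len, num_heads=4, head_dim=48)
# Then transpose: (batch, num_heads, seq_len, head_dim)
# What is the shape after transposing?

Input shape: (1, 80, 192)
  -> after reshape: (1, 80, 4, 48)
Output shape: (1, 4, 80, 48)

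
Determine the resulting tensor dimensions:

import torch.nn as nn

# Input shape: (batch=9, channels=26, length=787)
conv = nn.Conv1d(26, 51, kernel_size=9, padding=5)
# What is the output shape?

Input shape: (9, 26, 787)
Output shape: (9, 51, 789)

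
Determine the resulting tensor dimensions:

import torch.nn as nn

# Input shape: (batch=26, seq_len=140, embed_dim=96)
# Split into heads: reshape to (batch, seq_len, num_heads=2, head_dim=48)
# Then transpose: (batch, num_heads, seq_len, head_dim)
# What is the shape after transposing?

Input shape: (26, 140, 96)
  -> after reshape: (26, 140, 2, 48)
Output shape: (26, 2, 140, 48)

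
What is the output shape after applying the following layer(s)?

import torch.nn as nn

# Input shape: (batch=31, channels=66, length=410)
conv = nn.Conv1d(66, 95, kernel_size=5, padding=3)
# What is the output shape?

Input shape: (31, 66, 410)
Output shape: (31, 95, 412)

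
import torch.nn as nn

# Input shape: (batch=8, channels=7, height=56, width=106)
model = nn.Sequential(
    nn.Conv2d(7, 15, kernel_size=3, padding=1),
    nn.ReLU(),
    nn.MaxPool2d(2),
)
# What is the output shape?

Input shape: (8, 7, 56, 106)
  -> after Conv2d: (8, 15, 56, 106)
  -> after ReLU: (8, 15, 56, 106)
Output shape: (8, 15, 28, 53)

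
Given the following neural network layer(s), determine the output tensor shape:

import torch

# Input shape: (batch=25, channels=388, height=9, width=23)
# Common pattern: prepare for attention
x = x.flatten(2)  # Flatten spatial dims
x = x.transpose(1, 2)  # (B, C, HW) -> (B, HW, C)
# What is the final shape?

Input shape: (25, 388, 9, 23)
  -> after flatten(2): (25, 388, 207)
Output shape: (25, 207, 388)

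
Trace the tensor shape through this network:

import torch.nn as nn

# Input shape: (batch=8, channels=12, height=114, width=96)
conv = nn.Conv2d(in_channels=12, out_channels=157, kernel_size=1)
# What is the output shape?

Input shape: (8, 12, 114, 96)
Output shape: (8, 157, 114, 96)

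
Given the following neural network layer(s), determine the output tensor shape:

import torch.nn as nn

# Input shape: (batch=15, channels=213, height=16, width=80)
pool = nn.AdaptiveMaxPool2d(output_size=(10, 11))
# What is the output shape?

Input shape: (15, 213, 16, 80)
Output shape: (15, 213, 10, 11)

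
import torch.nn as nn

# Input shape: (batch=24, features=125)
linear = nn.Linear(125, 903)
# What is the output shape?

Input shape: (24, 125)
Output shape: (24, 903)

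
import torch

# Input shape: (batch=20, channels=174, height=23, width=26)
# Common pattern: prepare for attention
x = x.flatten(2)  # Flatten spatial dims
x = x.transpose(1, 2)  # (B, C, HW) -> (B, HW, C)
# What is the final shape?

Input shape: (20, 174, 23, 26)
  -> after flatten(2): (20, 174, 598)
Output shape: (20, 598, 174)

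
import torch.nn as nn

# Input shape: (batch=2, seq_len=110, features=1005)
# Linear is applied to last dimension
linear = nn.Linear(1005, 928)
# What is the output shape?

Input shape: (2, 110, 1005)
Output shape: (2, 110, 928)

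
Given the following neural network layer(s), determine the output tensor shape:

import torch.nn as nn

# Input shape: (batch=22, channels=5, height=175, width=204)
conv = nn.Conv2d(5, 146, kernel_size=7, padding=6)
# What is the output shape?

Input shape: (22, 5, 175, 204)
Output shape: (22, 146, 181, 210)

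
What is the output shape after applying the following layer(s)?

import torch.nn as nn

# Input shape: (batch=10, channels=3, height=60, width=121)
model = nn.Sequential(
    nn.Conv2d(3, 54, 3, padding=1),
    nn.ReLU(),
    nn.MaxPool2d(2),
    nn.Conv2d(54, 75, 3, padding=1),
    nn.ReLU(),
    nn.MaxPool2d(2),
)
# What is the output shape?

Input shape: (10, 3, 60, 121)
  -> after first Conv2d: (10, 54, 60, 121)
  -> after first MaxPool2d: (10, 54, 30, 60)
  -> after second Conv2d: (10, 75, 30, 60)
Output shape: (10, 75, 15, 30)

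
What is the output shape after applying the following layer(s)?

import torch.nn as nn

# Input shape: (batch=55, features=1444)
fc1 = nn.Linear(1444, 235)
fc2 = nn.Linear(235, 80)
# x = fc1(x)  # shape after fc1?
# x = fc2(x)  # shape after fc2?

Input shape: (55, 1444)
  -> after fc1: (55, 235)
Output shape: (55, 80)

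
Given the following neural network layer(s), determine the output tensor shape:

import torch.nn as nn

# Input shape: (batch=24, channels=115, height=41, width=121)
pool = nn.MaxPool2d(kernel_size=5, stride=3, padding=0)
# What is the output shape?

Input shape: (24, 115, 41, 121)
Output shape: (24, 115, 13, 39)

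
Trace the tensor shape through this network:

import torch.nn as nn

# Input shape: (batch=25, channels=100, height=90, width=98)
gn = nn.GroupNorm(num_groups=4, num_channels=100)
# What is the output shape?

Input shape: (25, 100, 90, 98)
Output shape: (25, 100, 90, 98)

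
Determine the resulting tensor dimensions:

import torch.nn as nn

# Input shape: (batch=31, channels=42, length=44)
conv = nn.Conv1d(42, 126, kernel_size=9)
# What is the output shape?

Input shape: (31, 42, 44)
Output shape: (31, 126, 36)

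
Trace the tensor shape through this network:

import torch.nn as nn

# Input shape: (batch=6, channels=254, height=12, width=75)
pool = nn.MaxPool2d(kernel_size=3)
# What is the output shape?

Input shape: (6, 254, 12, 75)
Output shape: (6, 254, 4, 25)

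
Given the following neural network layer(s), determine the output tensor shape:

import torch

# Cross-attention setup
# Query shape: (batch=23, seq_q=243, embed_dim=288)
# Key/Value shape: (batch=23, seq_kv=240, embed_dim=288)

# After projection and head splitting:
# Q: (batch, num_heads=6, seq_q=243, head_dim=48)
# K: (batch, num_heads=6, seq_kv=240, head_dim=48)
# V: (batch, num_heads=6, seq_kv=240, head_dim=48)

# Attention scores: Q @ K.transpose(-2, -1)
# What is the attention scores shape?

Input shape: (23, 243, 288)
Output shape: (23, 6, 243, 240)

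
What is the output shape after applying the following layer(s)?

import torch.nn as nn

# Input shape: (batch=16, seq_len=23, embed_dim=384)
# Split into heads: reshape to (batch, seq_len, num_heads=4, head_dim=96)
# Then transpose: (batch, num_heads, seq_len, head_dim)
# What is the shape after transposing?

Input shape: (16, 23, 384)
  -> after reshape: (16, 23, 4, 96)
Output shape: (16, 4, 23, 96)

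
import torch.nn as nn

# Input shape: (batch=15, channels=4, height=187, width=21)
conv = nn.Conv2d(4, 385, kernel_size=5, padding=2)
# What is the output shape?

Input shape: (15, 4, 187, 21)
Output shape: (15, 385, 187, 21)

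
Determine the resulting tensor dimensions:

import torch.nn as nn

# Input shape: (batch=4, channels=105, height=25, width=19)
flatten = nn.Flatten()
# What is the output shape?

Input shape: (4, 105, 25, 19)
Output shape: (4, 49875)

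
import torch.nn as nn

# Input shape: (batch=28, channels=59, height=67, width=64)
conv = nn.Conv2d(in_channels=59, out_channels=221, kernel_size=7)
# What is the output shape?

Input shape: (28, 59, 67, 64)
Output shape: (28, 221, 61, 58)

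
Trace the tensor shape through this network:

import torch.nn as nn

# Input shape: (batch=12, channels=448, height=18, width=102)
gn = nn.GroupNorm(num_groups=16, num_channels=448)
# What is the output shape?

Input shape: (12, 448, 18, 102)
Output shape: (12, 448, 18, 102)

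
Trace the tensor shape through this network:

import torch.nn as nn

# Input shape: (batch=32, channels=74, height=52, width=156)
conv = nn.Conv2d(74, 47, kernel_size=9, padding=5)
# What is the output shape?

Input shape: (32, 74, 52, 156)
Output shape: (32, 47, 54, 158)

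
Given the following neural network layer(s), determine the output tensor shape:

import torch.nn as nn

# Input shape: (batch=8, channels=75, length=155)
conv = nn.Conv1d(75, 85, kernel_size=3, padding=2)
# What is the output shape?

Input shape: (8, 75, 155)
Output shape: (8, 85, 157)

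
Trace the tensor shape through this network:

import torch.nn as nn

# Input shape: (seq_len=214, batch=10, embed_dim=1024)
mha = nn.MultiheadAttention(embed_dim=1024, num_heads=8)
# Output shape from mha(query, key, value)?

Input shape: (214, 10, 1024)
Output shape: (214, 10, 1024)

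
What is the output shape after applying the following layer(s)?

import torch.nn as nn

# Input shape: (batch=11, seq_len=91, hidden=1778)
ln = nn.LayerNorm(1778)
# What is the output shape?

Input shape: (11, 91, 1778)
Output shape: (11, 91, 1778)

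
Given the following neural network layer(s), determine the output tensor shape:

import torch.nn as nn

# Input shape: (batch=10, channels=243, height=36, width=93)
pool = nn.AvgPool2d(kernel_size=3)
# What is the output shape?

Input shape: (10, 243, 36, 93)
Output shape: (10, 243, 12, 31)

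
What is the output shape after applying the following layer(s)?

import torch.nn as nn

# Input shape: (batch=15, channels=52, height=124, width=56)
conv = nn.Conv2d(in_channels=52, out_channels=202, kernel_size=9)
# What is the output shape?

Input shape: (15, 52, 124, 56)
Output shape: (15, 202, 116, 48)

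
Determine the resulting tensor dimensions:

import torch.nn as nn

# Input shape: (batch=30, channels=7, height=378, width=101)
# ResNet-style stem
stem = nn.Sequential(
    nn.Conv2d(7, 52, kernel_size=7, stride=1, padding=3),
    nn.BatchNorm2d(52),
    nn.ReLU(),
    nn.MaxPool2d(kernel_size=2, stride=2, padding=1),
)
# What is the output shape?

Input shape: (30, 7, 378, 101)
  -> after Conv2d 7x7 stride=1: (30, 52, 378, 101)
Output shape: (30, 52, 190, 51)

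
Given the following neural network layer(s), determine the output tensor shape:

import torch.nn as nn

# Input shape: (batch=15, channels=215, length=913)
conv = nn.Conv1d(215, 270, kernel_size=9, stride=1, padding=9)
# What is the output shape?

Input shape: (15, 215, 913)
Output shape: (15, 270, 923)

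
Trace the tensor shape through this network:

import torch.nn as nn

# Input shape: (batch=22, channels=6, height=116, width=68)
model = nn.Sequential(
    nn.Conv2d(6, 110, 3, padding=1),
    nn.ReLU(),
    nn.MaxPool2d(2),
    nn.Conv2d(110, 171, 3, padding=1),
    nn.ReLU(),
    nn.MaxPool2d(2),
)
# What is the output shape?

Input shape: (22, 6, 116, 68)
  -> after first Conv2d: (22, 110, 116, 68)
  -> after first MaxPool2d: (22, 110, 58, 34)
  -> after second Conv2d: (22, 171, 58, 34)
Output shape: (22, 171, 29, 17)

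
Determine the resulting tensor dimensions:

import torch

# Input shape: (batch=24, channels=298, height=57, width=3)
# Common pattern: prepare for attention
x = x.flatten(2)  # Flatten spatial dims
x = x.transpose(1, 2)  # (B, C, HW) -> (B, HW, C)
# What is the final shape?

Input shape: (24, 298, 57, 3)
  -> after flatten(2): (24, 298, 171)
Output shape: (24, 171, 298)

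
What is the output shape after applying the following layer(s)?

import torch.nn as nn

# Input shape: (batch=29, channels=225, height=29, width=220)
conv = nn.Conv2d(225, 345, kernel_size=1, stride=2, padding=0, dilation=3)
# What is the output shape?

Input shape: (29, 225, 29, 220)
Output shape: (29, 345, 15, 110)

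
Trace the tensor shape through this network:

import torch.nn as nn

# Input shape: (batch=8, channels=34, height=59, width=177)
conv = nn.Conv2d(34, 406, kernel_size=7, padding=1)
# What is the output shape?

Input shape: (8, 34, 59, 177)
Output shape: (8, 406, 55, 173)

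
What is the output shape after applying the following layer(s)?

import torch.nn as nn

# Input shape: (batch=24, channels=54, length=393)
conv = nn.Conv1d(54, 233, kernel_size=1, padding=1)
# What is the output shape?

Input shape: (24, 54, 393)
Output shape: (24, 233, 395)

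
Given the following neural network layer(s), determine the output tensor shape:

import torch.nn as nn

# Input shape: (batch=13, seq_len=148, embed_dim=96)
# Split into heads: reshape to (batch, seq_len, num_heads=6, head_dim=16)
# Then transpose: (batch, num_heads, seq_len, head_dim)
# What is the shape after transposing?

Input shape: (13, 148, 96)
  -> after reshape: (13, 148, 6, 16)
Output shape: (13, 6, 148, 16)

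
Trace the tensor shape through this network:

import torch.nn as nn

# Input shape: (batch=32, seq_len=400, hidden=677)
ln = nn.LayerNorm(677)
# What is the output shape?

Input shape: (32, 400, 677)
Output shape: (32, 400, 677)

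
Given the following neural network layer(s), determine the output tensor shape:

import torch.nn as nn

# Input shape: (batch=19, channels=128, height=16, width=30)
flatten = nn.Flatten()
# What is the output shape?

Input shape: (19, 128, 16, 30)
Output shape: (19, 61440)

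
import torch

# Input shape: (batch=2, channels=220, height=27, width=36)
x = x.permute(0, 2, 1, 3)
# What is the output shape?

Input shape: (2, 220, 27, 36)
Output shape: (2, 27, 220, 36)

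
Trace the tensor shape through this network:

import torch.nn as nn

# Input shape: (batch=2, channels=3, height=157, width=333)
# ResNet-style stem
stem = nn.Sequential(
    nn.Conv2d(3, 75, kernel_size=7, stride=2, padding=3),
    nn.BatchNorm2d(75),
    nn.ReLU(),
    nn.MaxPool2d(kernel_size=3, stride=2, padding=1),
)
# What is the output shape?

Input shape: (2, 3, 157, 333)
  -> after Conv2d 7x7 stride=2: (2, 75, 79, 167)
Output shape: (2, 75, 40, 84)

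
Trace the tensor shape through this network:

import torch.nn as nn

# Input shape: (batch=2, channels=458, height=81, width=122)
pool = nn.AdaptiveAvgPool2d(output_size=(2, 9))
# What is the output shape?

Input shape: (2, 458, 81, 122)
Output shape: (2, 458, 2, 9)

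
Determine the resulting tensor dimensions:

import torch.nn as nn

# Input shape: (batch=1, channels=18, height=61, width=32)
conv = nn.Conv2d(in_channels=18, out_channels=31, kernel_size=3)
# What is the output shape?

Input shape: (1, 18, 61, 32)
Output shape: (1, 31, 59, 30)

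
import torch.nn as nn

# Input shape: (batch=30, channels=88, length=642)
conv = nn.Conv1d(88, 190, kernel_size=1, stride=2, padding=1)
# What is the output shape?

Input shape: (30, 88, 642)
Output shape: (30, 190, 322)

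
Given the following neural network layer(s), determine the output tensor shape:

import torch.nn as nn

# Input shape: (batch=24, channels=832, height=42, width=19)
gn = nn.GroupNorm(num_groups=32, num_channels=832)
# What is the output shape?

Input shape: (24, 832, 42, 19)
Output shape: (24, 832, 42, 19)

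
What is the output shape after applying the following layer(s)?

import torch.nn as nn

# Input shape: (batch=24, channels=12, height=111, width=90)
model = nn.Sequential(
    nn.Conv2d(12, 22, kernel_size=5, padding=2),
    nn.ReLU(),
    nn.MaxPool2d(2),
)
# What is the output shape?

Input shape: (24, 12, 111, 90)
  -> after Conv2d: (24, 22, 111, 90)
  -> after ReLU: (24, 22, 111, 90)
Output shape: (24, 22, 55, 45)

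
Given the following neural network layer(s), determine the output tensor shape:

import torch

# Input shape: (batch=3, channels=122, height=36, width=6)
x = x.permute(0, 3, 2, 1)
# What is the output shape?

Input shape: (3, 122, 36, 6)
Output shape: (3, 6, 36, 122)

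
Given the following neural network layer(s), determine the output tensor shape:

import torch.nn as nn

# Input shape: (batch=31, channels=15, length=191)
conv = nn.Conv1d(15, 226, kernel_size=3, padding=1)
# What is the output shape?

Input shape: (31, 15, 191)
Output shape: (31, 226, 191)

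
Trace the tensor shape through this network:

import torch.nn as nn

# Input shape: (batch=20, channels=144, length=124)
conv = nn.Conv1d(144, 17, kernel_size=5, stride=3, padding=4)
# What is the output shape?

Input shape: (20, 144, 124)
Output shape: (20, 17, 43)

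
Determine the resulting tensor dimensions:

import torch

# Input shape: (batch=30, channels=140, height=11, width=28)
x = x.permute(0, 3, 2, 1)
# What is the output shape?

Input shape: (30, 140, 11, 28)
Output shape: (30, 28, 11, 140)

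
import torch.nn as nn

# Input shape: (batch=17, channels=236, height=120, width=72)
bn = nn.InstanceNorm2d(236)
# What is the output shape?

Input shape: (17, 236, 120, 72)
Output shape: (17, 236, 120, 72)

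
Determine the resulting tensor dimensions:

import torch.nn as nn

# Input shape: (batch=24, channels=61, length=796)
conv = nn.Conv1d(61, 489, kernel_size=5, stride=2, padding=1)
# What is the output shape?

Input shape: (24, 61, 796)
Output shape: (24, 489, 397)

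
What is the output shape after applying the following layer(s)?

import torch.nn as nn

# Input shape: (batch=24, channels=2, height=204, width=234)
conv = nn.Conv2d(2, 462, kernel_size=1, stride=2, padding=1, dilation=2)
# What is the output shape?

Input shape: (24, 2, 204, 234)
Output shape: (24, 462, 103, 118)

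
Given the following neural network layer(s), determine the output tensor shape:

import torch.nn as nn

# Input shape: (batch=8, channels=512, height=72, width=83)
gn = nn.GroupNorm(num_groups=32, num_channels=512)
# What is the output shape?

Input shape: (8, 512, 72, 83)
Output shape: (8, 512, 72, 83)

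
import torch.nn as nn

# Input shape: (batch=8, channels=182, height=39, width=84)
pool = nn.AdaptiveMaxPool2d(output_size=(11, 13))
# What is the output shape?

Input shape: (8, 182, 39, 84)
Output shape: (8, 182, 11, 13)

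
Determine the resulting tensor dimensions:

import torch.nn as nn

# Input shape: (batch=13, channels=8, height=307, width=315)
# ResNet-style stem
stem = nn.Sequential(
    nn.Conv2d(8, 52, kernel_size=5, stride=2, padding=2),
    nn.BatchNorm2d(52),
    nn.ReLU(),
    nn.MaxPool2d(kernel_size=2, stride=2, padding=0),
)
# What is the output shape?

Input shape: (13, 8, 307, 315)
  -> after Conv2d 5x5 stride=2: (13, 52, 154, 158)
Output shape: (13, 52, 77, 79)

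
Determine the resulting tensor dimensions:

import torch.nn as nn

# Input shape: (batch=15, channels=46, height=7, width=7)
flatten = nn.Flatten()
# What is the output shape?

Input shape: (15, 46, 7, 7)
Output shape: (15, 2254)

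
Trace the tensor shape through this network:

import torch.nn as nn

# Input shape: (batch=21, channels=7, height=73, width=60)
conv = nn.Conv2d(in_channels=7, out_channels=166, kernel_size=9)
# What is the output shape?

Input shape: (21, 7, 73, 60)
Output shape: (21, 166, 65, 52)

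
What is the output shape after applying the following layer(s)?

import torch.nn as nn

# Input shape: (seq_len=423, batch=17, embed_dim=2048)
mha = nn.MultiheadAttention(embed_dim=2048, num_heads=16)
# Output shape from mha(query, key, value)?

Input shape: (423, 17, 2048)
Output shape: (423, 17, 2048)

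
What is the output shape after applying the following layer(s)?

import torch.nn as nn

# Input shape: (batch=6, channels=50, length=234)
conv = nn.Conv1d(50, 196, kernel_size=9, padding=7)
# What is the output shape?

Input shape: (6, 50, 234)
Output shape: (6, 196, 240)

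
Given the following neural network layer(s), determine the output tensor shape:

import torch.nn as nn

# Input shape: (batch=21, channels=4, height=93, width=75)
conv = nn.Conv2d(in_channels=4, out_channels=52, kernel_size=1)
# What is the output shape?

Input shape: (21, 4, 93, 75)
Output shape: (21, 52, 93, 75)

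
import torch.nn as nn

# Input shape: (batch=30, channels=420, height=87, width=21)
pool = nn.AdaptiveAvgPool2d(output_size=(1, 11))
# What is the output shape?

Input shape: (30, 420, 87, 21)
Output shape: (30, 420, 1, 11)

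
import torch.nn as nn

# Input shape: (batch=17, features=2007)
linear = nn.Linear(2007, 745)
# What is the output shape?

Input shape: (17, 2007)
Output shape: (17, 745)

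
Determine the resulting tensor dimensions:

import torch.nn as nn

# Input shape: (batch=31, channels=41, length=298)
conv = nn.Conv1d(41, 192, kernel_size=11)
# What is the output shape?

Input shape: (31, 41, 298)
Output shape: (31, 192, 288)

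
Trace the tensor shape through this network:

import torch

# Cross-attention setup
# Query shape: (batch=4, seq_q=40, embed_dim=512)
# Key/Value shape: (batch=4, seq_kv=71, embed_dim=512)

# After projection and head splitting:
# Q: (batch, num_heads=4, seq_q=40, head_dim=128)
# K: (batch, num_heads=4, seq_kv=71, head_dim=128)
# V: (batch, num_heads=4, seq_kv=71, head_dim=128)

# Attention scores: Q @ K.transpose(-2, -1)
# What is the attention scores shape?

Input shape: (4, 40, 512)
Output shape: (4, 4, 40, 71)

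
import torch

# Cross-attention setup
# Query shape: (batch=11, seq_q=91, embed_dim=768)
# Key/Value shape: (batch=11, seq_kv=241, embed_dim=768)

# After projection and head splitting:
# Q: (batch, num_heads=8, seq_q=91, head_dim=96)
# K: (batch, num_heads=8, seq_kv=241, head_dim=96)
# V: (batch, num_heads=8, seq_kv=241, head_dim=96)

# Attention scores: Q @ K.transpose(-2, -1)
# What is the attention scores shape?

Input shape: (11, 91, 768)
Output shape: (11, 8, 91, 241)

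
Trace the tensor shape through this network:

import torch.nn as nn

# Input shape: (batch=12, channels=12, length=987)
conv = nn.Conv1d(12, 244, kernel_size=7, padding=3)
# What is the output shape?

Input shape: (12, 12, 987)
Output shape: (12, 244, 987)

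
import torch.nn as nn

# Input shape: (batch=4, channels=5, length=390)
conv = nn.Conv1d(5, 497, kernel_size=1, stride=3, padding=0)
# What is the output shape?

Input shape: (4, 5, 390)
Output shape: (4, 497, 130)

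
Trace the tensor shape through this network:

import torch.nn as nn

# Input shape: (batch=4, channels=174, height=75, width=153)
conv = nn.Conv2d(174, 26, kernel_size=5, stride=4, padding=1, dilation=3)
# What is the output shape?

Input shape: (4, 174, 75, 153)
Output shape: (4, 26, 17, 36)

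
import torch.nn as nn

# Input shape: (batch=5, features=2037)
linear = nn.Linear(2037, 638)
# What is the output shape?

Input shape: (5, 2037)
Output shape: (5, 638)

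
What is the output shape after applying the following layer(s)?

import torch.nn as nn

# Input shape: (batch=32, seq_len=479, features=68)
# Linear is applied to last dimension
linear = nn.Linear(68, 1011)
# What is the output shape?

Input shape: (32, 479, 68)
Output shape: (32, 479, 1011)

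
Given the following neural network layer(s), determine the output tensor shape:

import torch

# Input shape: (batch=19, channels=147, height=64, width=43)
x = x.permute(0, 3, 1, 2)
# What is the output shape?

Input shape: (19, 147, 64, 43)
Output shape: (19, 43, 147, 64)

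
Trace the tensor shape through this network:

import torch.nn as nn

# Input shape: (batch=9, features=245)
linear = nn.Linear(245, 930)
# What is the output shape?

Input shape: (9, 245)
Output shape: (9, 930)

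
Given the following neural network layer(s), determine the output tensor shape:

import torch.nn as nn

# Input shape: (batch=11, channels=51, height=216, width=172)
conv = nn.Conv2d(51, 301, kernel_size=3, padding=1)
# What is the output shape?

Input shape: (11, 51, 216, 172)
Output shape: (11, 301, 216, 172)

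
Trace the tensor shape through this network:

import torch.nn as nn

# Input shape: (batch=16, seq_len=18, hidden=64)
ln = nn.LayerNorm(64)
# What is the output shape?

Input shape: (16, 18, 64)
Output shape: (16, 18, 64)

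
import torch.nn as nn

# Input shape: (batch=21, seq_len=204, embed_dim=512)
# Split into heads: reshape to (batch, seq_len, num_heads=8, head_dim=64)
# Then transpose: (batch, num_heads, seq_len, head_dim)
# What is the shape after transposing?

Input shape: (21, 204, 512)
  -> after reshape: (21, 204, 8, 64)
Output shape: (21, 8, 204, 64)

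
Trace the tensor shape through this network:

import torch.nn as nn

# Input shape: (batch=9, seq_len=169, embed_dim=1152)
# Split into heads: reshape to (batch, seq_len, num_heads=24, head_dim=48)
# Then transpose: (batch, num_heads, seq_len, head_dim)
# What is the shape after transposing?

Input shape: (9, 169, 1152)
  -> after reshape: (9, 169, 24, 48)
Output shape: (9, 24, 169, 48)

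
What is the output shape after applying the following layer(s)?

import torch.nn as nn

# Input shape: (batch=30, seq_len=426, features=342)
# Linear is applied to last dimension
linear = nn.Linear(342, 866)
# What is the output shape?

Input shape: (30, 426, 342)
Output shape: (30, 426, 866)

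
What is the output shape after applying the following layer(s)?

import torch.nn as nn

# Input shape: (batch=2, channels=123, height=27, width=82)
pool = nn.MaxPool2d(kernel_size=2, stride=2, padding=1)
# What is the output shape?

Input shape: (2, 123, 27, 82)
Output shape: (2, 123, 14, 42)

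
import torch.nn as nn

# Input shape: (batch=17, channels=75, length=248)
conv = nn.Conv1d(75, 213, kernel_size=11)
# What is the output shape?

Input shape: (17, 75, 248)
Output shape: (17, 213, 238)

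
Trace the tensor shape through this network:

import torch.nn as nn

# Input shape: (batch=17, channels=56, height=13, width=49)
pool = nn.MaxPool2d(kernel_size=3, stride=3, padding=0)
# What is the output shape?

Input shape: (17, 56, 13, 49)
Output shape: (17, 56, 4, 16)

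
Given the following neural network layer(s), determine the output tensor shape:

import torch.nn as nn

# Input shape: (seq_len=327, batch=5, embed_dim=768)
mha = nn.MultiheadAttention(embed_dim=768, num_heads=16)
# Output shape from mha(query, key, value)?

Input shape: (327, 5, 768)
Output shape: (327, 5, 768)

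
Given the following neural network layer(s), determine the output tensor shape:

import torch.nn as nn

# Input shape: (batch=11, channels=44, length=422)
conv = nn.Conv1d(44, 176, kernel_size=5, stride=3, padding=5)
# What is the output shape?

Input shape: (11, 44, 422)
Output shape: (11, 176, 143)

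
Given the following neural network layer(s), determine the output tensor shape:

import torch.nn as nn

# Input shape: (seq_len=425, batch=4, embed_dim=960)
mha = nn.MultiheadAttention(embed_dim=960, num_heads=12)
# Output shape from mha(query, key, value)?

Input shape: (425, 4, 960)
Output shape: (425, 4, 960)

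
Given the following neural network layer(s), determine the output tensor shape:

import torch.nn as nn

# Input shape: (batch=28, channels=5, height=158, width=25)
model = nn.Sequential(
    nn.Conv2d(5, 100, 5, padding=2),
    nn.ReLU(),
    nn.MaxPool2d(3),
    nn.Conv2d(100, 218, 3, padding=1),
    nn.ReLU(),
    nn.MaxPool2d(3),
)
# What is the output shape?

Input shape: (28, 5, 158, 25)
  -> after first Conv2d: (28, 100, 158, 25)
  -> after first MaxPool2d: (28, 100, 52, 8)
  -> after second Conv2d: (28, 218, 52, 8)
Output shape: (28, 218, 17, 2)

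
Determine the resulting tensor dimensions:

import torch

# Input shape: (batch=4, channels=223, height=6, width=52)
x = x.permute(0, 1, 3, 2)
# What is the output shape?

Input shape: (4, 223, 6, 52)
Output shape: (4, 223, 52, 6)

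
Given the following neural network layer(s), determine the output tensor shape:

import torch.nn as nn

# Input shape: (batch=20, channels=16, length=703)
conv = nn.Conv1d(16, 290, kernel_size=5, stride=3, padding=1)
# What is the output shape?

Input shape: (20, 16, 703)
Output shape: (20, 290, 234)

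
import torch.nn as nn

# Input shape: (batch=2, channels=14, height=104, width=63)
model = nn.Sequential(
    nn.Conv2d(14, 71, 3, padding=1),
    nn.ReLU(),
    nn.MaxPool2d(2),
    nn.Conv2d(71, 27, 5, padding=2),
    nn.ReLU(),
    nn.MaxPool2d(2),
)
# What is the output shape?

Input shape: (2, 14, 104, 63)
  -> after first Conv2d: (2, 71, 104, 63)
  -> after first MaxPool2d: (2, 71, 52, 31)
  -> after second Conv2d: (2, 27, 52, 31)
Output shape: (2, 27, 26, 15)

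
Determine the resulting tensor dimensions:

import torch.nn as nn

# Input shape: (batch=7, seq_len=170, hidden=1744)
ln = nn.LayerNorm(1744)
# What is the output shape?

Input shape: (7, 170, 1744)
Output shape: (7, 170, 1744)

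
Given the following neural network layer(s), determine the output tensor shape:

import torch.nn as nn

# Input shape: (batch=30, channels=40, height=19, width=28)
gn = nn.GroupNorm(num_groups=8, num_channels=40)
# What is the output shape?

Input shape: (30, 40, 19, 28)
Output shape: (30, 40, 19, 28)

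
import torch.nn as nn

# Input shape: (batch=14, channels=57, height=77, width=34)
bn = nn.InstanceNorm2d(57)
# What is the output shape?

Input shape: (14, 57, 77, 34)
Output shape: (14, 57, 77, 34)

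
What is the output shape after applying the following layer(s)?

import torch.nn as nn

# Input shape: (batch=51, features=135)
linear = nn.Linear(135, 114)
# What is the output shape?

Input shape: (51, 135)
Output shape: (51, 114)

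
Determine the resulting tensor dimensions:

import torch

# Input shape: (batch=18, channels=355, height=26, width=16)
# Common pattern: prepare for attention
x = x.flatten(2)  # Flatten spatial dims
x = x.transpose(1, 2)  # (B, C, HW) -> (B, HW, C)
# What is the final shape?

Input shape: (18, 355, 26, 16)
  -> after flatten(2): (18, 355, 416)
Output shape: (18, 416, 355)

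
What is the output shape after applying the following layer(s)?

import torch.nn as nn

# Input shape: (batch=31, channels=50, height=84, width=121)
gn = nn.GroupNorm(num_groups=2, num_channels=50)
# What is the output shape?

Input shape: (31, 50, 84, 121)
Output shape: (31, 50, 84, 121)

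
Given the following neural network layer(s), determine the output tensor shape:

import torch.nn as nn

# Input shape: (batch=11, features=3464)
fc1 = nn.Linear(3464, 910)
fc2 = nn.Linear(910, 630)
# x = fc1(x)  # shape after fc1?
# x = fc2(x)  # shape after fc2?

Input shape: (11, 3464)
  -> after fc1: (11, 910)
Output shape: (11, 630)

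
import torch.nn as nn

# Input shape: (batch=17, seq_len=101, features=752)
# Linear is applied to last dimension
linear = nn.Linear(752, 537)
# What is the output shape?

Input shape: (17, 101, 752)
Output shape: (17, 101, 537)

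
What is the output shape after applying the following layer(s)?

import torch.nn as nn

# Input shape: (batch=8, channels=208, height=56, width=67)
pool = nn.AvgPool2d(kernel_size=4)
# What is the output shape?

Input shape: (8, 208, 56, 67)
Output shape: (8, 208, 14, 16)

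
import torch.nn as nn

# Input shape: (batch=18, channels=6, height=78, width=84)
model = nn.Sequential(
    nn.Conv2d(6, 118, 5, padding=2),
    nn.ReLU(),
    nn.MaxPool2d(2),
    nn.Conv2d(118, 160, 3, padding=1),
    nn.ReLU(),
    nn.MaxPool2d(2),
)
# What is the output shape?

Input shape: (18, 6, 78, 84)
  -> after first Conv2d: (18, 118, 78, 84)
  -> after first MaxPool2d: (18, 118, 39, 42)
  -> after second Conv2d: (18, 160, 39, 42)
Output shape: (18, 160, 19, 21)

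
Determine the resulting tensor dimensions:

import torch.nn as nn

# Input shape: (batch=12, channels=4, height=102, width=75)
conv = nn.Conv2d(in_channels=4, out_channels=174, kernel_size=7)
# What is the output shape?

Input shape: (12, 4, 102, 75)
Output shape: (12, 174, 96, 69)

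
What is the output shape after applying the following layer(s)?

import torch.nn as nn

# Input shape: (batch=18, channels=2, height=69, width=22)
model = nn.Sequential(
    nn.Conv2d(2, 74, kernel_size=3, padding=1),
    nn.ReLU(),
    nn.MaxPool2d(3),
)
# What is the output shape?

Input shape: (18, 2, 69, 22)
  -> after Conv2d: (18, 74, 69, 22)
  -> after ReLU: (18, 74, 69, 22)
Output shape: (18, 74, 23, 7)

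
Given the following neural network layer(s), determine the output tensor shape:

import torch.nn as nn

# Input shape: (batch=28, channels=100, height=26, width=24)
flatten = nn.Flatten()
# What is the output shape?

Input shape: (28, 100, 26, 24)
Output shape: (28, 62400)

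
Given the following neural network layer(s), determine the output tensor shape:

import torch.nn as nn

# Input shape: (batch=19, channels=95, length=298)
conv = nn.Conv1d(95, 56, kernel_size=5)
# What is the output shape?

Input shape: (19, 95, 298)
Output shape: (19, 56, 294)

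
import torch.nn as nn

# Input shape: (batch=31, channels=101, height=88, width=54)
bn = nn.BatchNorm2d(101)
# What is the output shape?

Input shape: (31, 101, 88, 54)
Output shape: (31, 101, 88, 54)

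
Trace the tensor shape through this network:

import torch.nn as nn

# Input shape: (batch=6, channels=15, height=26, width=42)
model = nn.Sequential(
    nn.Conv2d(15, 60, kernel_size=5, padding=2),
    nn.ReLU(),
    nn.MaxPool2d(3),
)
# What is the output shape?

Input shape: (6, 15, 26, 42)
  -> after Conv2d: (6, 60, 26, 42)
  -> after ReLU: (6, 60, 26, 42)
Output shape: (6, 60, 8, 14)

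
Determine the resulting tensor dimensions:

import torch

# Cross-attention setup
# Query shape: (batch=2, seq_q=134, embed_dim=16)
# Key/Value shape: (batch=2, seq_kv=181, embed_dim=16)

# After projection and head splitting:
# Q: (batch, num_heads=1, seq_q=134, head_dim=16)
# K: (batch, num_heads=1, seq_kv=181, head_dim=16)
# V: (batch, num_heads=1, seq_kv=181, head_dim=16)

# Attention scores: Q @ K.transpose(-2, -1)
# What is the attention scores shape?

Input shape: (2, 134, 16)
Output shape: (2, 1, 134, 181)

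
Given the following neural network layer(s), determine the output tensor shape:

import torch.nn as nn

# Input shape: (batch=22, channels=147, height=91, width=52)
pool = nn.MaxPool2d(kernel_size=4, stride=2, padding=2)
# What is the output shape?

Input shape: (22, 147, 91, 52)
Output shape: (22, 147, 46, 27)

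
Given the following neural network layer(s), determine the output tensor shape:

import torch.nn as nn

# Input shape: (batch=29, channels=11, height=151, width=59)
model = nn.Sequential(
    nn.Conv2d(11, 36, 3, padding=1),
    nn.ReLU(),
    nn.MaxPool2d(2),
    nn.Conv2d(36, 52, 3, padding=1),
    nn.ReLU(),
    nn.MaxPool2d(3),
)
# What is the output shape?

Input shape: (29, 11, 151, 59)
  -> after first Conv2d: (29, 36, 151, 59)
  -> after first MaxPool2d: (29, 36, 75, 29)
  -> after second Conv2d: (29, 52, 75, 29)
Output shape: (29, 52, 25, 9)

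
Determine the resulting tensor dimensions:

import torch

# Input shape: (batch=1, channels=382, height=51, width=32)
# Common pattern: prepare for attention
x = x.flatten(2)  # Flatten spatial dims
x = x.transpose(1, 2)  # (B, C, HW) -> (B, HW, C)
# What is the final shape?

Input shape: (1, 382, 51, 32)
  -> after flatten(2): (1, 382, 1632)
Output shape: (1, 1632, 382)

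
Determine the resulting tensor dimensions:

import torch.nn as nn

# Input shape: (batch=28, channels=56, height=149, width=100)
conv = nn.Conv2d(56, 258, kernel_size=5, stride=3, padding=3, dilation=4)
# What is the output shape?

Input shape: (28, 56, 149, 100)
Output shape: (28, 258, 47, 30)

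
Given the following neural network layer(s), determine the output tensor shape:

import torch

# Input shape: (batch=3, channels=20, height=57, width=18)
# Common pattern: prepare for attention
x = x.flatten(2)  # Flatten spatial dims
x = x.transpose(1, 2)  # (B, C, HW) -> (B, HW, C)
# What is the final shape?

Input shape: (3, 20, 57, 18)
  -> after flatten(2): (3, 20, 1026)
Output shape: (3, 1026, 20)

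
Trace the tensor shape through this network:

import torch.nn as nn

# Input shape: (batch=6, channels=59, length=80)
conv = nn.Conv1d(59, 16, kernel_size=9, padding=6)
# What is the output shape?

Input shape: (6, 59, 80)
Output shape: (6, 16, 84)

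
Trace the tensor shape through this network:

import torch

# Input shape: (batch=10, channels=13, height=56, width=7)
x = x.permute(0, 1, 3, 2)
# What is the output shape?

Input shape: (10, 13, 56, 7)
Output shape: (10, 13, 7, 56)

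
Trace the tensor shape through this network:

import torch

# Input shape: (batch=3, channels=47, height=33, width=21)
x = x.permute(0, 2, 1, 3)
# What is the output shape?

Input shape: (3, 47, 33, 21)
Output shape: (3, 33, 47, 21)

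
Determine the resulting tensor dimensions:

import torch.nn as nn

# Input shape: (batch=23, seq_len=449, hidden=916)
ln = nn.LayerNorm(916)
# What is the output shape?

Input shape: (23, 449, 916)
Output shape: (23, 449, 916)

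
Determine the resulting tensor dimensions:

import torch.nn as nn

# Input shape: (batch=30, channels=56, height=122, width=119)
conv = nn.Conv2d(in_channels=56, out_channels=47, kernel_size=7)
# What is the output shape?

Input shape: (30, 56, 122, 119)
Output shape: (30, 47, 116, 113)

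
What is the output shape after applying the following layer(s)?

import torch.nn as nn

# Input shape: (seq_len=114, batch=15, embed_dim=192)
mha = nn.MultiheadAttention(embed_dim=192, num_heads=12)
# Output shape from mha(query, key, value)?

Input shape: (114, 15, 192)
Output shape: (114, 15, 192)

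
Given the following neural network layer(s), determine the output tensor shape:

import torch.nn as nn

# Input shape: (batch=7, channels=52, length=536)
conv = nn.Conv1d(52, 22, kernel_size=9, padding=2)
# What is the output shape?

Input shape: (7, 52, 536)
Output shape: (7, 22, 532)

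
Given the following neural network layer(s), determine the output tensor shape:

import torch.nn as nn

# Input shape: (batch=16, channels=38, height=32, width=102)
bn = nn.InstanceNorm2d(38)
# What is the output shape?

Input shape: (16, 38, 32, 102)
Output shape: (16, 38, 32, 102)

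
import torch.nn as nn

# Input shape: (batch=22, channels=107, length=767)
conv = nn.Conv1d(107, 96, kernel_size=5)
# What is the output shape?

Input shape: (22, 107, 767)
Output shape: (22, 96, 763)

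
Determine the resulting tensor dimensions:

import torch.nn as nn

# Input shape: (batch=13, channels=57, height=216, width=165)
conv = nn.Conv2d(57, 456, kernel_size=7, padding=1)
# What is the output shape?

Input shape: (13, 57, 216, 165)
Output shape: (13, 456, 212, 161)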